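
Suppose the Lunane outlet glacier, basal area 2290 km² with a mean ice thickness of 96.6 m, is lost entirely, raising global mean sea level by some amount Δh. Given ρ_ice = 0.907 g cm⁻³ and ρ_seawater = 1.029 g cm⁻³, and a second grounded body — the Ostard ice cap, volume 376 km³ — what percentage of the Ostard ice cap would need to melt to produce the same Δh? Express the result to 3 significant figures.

Equal sea-level rise means equal mass of meltwater, i.e. equal mass of ice lost.
Ice mass of Lunane: 2.006×10^14 kg; ice mass of Ostard: 3.410×10^14 kg.
Fraction required = 2.006×10^14 / 3.410×10^14 = 0.588 → 58.8 %.

≈ 58.8 %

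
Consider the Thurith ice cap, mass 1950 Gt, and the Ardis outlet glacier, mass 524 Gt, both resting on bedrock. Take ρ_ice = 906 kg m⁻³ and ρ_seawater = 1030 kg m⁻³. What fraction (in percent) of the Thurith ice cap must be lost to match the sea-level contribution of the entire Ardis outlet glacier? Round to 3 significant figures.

Equal sea-level rise means equal mass of meltwater, i.e. equal mass of ice lost.
Ice mass of Ardis: 5.240×10^14 kg; ice mass of Thurith: 1.950×10^15 kg.
Fraction required = 5.240×10^14 / 1.950×10^15 = 0.269 → 26.9 %.

≈ 26.9 %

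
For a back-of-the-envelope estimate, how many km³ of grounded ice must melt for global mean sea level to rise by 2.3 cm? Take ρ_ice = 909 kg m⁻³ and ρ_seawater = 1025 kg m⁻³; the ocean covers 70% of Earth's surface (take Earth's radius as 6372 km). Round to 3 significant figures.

≈ 9260 km³

Required water volume = Δh × A = 0.023 m × 3.57×10^14 m² = 8.215×10^12 m³ = 8215 km³.
Ice volume = water volume × ρ_w/ρ_ice = 8215 × 1025/909 = 9260 km³.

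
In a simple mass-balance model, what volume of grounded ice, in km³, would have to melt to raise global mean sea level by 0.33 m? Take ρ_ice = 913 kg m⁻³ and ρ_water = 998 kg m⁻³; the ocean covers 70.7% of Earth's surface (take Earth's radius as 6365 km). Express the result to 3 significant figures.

≈ 1.30×10^5 km³

Required water volume = Δh × A = 0.33 m × 3.60×10^14 m² = 1.188×10^14 m³ = 1.188×10^5 km³.
Ice volume = water volume × ρ_w/ρ_ice = 1.188×10^5 × 998/913 = 1.30×10^5 km³.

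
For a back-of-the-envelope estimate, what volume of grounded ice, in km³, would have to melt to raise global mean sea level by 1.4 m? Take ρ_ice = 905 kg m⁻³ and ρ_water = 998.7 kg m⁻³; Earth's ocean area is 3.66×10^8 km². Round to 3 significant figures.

≈ 5.65×10^5 km³

Required water volume = Δh × A = 1.4 m × 3.66×10^14 m² = 5.124×10^14 m³ = 5.124×10^5 km³.
Ice volume = water volume × ρ_w/ρ_ice = 5.124×10^5 × 998.7/905 = 5.65×10^5 km³.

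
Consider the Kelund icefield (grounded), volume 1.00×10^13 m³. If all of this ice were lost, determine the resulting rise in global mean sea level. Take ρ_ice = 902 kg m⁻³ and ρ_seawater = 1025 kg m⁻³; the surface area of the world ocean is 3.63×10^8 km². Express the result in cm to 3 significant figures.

Kelund: 1.00×10^13 m³ × (902/1025) = 8.800×10^12 m³ of water.
Spread over 3.63×10^14 m² of ocean, Δh = 8.800×10^12 / 3.63×10^14 = 0.0242 m = 2.42 cm.

≈ 2.42 cm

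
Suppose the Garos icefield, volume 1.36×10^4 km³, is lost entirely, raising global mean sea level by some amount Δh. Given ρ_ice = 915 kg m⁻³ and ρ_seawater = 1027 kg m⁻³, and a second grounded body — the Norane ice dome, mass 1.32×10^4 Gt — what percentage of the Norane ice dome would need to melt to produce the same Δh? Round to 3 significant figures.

Equal sea-level rise means equal mass of meltwater, i.e. equal mass of ice lost.
Ice mass of Garos: 1.244×10^16 kg; ice mass of Norane: 1.320×10^16 kg.
Fraction required = 1.244×10^16 / 1.320×10^16 = 0.943 → 94.3 %.

≈ 94.3 %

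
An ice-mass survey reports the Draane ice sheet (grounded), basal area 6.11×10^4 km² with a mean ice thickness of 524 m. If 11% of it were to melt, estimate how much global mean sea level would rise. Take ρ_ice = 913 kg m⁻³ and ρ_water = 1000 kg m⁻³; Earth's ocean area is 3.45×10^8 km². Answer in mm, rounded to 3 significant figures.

≈ 9.32 mm

Draane: ice volume = 6.11×10^4 km² × 524 m = 3.202×10^4 km³; 0.11 × 3.202×10^4 × (913/1000) = 3215 km³ of water.
Spread over 3.45×10^14 m² of ocean, Δh = 3.215×10^12 / 3.45×10^14 = 9.32×10^-3 m = 9.32 mm.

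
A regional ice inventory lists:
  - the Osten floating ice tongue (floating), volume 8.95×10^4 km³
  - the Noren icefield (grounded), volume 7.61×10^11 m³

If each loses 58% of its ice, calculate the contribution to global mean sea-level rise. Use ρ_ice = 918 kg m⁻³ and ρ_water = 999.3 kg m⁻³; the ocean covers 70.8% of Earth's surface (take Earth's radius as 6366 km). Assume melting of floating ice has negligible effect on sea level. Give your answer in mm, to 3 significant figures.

The Osten floating ice tongue is floating and already displaces its own weight of water, so its melt adds essentially nothing to sea level.
Noren: 0.58 × 7.61×10^11 m³ × (918/999.3) = 4.055×10^11 m³ of water.
Total added water ≈ 4.055×10^11 m³ over 3.61×10^14 m² → Δh = 1.12×10^-3 m = 1.12 mm.

≈ 1.12 mm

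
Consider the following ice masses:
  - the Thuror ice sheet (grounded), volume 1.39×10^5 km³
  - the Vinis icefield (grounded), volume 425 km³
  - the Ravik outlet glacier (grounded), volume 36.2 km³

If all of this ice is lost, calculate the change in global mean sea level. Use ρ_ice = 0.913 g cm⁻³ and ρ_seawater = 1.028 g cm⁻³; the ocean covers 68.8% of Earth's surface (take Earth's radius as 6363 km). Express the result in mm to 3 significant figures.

≈ 354 mm

Thuror: 1.39×10^5 km³ × (913/1028) = 1.235×10^5 km³ of water.
Vinis: 425 km³ × (913/1028) = 377.5 km³ of water.
Ravik: 36.2 km³ × (913/1028) = 32.15 km³ of water.
Total added water ≈ 1.239×10^14 m³ over 3.50×10^14 m² → Δh = 0.354 m = 354 mm.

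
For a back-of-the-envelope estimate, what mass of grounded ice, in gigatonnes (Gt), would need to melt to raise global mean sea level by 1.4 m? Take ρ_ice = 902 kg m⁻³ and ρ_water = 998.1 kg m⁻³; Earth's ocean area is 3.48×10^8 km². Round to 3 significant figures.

≈ 4.86×10^5 Gt

Required water volume = Δh × A = 1.4 m × 3.48×10^14 m² = 4.872×10^14 m³.
ρ_w = 998.1 kg m⁻³, so the mass of water = 4.872×10^14 m³ × 998.1 kg m⁻³ = 4.863×10^17 kg = 4.86×10^5 Gt (and the same mass of ice, by conservation).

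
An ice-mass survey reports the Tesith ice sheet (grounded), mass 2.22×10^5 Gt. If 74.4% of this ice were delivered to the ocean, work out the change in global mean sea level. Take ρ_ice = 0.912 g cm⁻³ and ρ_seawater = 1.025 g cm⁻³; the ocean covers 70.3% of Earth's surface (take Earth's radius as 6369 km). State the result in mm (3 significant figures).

Tesith: 0.744 × 2.22×10^5 Gt = 1.652×10^17 kg; dividing by ρ_w = 1.025 g cm⁻³ = 1025 kg m⁻³ gives 1.611×10^14 m³ of water.
Spread over 3.58×10^14 m² of ocean, Δh = 1.611×10^14 / 3.58×10^14 = 0.450 m = 450 mm.

≈ 450 mm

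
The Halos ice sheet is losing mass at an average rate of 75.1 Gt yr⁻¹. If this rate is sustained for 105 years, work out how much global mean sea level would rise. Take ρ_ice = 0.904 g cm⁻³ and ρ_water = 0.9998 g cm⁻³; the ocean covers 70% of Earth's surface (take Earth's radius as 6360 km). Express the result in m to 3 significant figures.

Total mass lost = 75.1 Gt/yr × 105 yr = 7885 Gt = 7.886×10^15 kg.
ρ_w = 0.9998 g cm⁻³ = 999.8 kg m⁻³, so water volume = 7.886×10^15 / 999.8 = 7.887×10^12 m³.
Δh = 7.887×10^12 / 3.56×10^14 = 0.0222 m.

≈ 0.0222 m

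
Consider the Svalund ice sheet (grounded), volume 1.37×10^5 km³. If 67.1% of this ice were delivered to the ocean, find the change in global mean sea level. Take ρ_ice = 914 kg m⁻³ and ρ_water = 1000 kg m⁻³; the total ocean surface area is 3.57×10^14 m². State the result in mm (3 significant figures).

≈ 235 mm

Svalund: 0.671 × 1.37×10^5 km³ × (914/1000) = 8.402×10^4 km³ of water.
Spread over 3.57×10^14 m² of ocean, Δh = 8.402×10^13 / 3.57×10^14 = 0.235 m = 235 mm.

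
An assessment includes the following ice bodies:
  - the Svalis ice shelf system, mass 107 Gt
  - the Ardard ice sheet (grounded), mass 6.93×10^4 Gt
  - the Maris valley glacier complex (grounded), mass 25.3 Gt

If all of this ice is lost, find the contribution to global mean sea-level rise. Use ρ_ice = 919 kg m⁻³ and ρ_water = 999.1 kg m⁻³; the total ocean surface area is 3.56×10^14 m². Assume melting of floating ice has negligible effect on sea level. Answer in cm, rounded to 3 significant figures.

≈ 19.5 cm

The Svalis ice shelf system is floating and already displaces its own weight of water, so its melt adds essentially nothing to sea level.
Ardard: 6.93×10^4 Gt = 6.930×10^16 kg; dividing by ρ_w = 999.1 kg m⁻³ gives 6.936×10^13 m³ of water.
Maris: 25.3 Gt = 2.530×10^13 kg; dividing by ρ_w = 999.1 kg m⁻³ gives 2.532×10^10 m³ of water.
Total added water ≈ 6.939×10^13 m³ over 3.56×10^14 m² → Δh = 0.195 m = 19.5 cm.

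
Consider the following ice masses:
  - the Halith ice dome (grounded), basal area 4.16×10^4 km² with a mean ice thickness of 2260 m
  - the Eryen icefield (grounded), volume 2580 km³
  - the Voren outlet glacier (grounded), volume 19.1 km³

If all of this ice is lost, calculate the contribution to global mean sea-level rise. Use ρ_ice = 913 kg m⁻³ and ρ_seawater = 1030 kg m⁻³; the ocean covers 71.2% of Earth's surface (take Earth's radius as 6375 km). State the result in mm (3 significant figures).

Halith: ice volume = 4.16×10^4 km² × 2260 m = 9.402×10^4 km³; 9.402×10^4 × (913/1030) = 8.334×10^4 km³ of water.
Eryen: 2580 km³ × (913/1030) = 2287 km³ of water.
Voren: 19.1 km³ × (913/1030) = 16.93 km³ of water.
Total added water ≈ 8.564×10^13 m³ over 3.64×10^14 m² → Δh = 0.236 m = 236 mm.

≈ 236 mm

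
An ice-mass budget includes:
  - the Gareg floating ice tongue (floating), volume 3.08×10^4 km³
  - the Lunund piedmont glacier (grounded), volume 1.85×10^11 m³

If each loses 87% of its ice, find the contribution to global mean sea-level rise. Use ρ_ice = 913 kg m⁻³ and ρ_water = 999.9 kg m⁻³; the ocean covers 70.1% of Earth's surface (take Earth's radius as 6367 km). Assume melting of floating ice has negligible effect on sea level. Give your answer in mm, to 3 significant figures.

≈ 0.412 mm

The Gareg floating ice tongue is floating and already displaces its own weight of water, so its melt adds essentially nothing to sea level.
Lunund: 0.87 × 1.85×10^11 m³ × (913/999.9) = 1.470×10^11 m³ of water.
Total added water ≈ 1.470×10^11 m³ over 3.57×10^14 m² → Δh = 4.12×10^-4 m = 0.412 mm.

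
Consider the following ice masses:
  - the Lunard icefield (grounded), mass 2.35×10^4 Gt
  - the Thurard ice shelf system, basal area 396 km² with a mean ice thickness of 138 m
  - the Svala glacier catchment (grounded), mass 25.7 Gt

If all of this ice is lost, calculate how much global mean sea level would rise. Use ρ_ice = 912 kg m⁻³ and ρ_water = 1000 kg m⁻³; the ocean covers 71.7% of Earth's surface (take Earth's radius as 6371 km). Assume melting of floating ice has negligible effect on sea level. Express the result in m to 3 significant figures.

Lunard: 2.35×10^4 Gt = 2.350×10^16 kg; dividing by ρ_w = 1000 kg m⁻³ gives 2.350×10^13 m³ of water.
The Thurard ice shelf system is floating and already displaces its own weight of water, so its melt adds essentially nothing to sea level.
Svala: 25.7 Gt = 2.570×10^13 kg; dividing by ρ_w = 1000 kg m⁻³ gives 2.570×10^10 m³ of water.
Total added water ≈ 2.353×10^13 m³ over 3.66×10^14 m² → Δh = 0.0643 m.

≈ 0.0643 m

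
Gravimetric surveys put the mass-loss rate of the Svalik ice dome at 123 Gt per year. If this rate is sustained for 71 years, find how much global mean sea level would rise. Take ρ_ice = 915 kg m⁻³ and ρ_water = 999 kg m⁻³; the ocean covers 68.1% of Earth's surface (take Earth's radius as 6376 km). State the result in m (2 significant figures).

≈ 0.025 m

Total mass lost = 123 Gt/yr × 71 yr = 8733 Gt = 8.733×10^15 kg.
ρ_w = 999 kg m⁻³, so water volume = 8.733×10^15 / 999 = 8.742×10^12 m³.
Δh = 8.742×10^12 / 3.48×10^14 = 0.0251 m.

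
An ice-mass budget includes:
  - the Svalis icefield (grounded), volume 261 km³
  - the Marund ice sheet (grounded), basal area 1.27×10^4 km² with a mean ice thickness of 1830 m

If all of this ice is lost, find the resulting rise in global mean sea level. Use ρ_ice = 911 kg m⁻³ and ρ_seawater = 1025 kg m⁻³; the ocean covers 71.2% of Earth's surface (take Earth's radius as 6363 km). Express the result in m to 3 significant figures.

≈ 0.0577 m

Svalis: 261 km³ × (911/1025) = 232.0 km³ of water.
Marund: ice volume = 1.27×10^4 km² × 1830 m = 2.324×10^4 km³; 2.324×10^4 × (911/1025) = 2.066×10^4 km³ of water.
Total added water ≈ 2.089×10^13 m³ over 3.62×10^14 m² → Δh = 0.0577 m.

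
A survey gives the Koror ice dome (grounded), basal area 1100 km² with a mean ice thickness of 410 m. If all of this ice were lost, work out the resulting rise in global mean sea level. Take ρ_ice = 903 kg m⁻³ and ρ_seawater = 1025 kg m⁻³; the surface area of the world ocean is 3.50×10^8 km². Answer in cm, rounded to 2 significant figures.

Koror: ice volume = 1100 km² × 410 m = 451.0 km³; 451.0 × (903/1025) = 397.3 km³ of water.
Spread over 3.50×10^14 m² of ocean, Δh = 3.973×10^11 / 3.50×10^14 = 1.14×10^-3 m = 0.11 cm.

≈ 0.11 cm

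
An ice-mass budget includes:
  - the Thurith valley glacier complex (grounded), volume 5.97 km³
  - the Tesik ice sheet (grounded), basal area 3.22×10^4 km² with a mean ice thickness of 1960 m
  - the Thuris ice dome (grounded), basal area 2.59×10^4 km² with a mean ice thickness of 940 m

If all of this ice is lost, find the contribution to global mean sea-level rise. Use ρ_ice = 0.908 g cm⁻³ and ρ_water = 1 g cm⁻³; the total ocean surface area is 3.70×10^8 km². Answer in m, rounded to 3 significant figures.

Thurith: 5.97 km³ × (908/1000) = 5.421 km³ of water.
Tesik: ice volume = 3.22×10^4 km² × 1960 m = 6.311×10^4 km³; 6.311×10^4 × (908/1000) = 5.731×10^4 km³ of water.
Thuris: ice volume = 2.59×10^4 km² × 940 m = 2.435×10^4 km³; 2.435×10^4 × (908/1000) = 2.211×10^4 km³ of water.
Total added water ≈ 7.942×10^13 m³ over 3.70×10^14 m² → Δh = 0.215 m.

≈ 0.215 m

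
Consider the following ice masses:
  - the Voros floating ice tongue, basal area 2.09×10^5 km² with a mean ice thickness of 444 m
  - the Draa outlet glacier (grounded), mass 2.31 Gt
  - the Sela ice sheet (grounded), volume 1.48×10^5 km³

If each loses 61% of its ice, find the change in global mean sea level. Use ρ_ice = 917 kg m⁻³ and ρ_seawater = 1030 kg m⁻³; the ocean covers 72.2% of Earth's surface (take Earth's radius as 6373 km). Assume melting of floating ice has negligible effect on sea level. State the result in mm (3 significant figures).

The Voros floating ice tongue is floating and already displaces its own weight of water, so its melt adds essentially nothing to sea level.
Draa: 0.61 × 2.31 Gt = 1.409×10^12 kg; dividing by ρ_w = 1030 kg m⁻³ gives 1.368×10^9 m³ of water.
Sela: 0.61 × 1.48×10^5 km³ × (917/1030) = 8.038×10^4 km³ of water.
Total added water ≈ 8.038×10^13 m³ over 3.68×10^14 m² → Δh = 0.218 m = 218 mm.

≈ 218 mm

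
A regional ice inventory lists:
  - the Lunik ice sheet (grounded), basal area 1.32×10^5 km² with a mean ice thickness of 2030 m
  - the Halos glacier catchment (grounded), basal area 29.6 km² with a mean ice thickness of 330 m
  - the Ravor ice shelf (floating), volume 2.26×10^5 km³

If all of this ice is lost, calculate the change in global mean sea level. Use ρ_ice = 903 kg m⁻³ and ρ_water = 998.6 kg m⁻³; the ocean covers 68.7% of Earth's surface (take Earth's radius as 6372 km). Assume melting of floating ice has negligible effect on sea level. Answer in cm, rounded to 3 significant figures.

≈ 69.1 cm

Lunik: ice volume = 1.32×10^5 km² × 2030 m = 2.680×10^5 km³; 2.680×10^5 × (903/998.6) = 2.423×10^5 km³ of water.
Halos: ice volume = 29.6 km² × 330 m = 9.768 km³; 9.768 × (903/998.6) = 8.833 km³ of water.
The Ravor ice shelf is floating and already displaces its own weight of water, so its melt adds essentially nothing to sea level.
Total added water ≈ 2.423×10^14 m³ over 3.51×10^14 m² → Δh = 0.691 m = 69.1 cm.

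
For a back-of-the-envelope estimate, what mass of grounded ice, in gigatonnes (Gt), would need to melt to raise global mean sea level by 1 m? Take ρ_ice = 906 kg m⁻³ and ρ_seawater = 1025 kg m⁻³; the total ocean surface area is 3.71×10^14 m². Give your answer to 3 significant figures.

≈ 3.80×10^5 Gt

Required water volume = Δh × A = 1 m × 3.71×10^14 m² = 3.710×10^14 m³.
ρ_w = 1025 kg m⁻³, so the mass of water = 3.710×10^14 m³ × 1025 kg m⁻³ = 3.803×10^17 kg = 3.80×10^5 Gt (and the same mass of ice, by conservation).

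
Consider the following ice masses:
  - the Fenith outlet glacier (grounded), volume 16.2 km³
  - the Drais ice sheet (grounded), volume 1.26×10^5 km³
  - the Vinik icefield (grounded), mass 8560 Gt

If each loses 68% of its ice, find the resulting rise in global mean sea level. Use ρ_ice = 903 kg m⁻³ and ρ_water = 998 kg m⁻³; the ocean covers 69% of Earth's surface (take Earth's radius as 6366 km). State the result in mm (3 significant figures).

Fenith: 0.68 × 16.2 km³ × (903/998) = 9.967 km³ of water.
Drais: 0.68 × 1.26×10^5 km³ × (903/998) = 7.752×10^4 km³ of water.
Vinik: 0.68 × 8560 Gt = 5.821×10^15 kg; dividing by ρ_w = 998 kg m⁻³ gives 5.832×10^12 m³ of water.
Total added water ≈ 8.337×10^13 m³ over 3.51×10^14 m² → Δh = 0.237 m = 237 mm.

≈ 237 mm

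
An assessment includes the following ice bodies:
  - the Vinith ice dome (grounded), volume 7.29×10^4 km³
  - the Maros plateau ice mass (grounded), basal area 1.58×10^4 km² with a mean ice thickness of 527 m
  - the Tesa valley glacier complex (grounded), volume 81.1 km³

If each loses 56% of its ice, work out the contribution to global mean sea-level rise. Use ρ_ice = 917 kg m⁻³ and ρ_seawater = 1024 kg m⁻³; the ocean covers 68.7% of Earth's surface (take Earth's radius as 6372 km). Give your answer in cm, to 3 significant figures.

≈ 11.6 cm

Vinith: 0.56 × 7.29×10^4 km³ × (917/1024) = 3.656×10^4 km³ of water.
Maros: ice volume = 1.58×10^4 km² × 527 m = 8327 km³; 0.56 × 8327 × (917/1024) = 4176 km³ of water.
Tesa: 0.56 × 81.1 km³ × (917/1024) = 40.67 km³ of water.
Total added water ≈ 4.077×10^13 m³ over 3.51×10^14 m² → Δh = 0.116 m = 11.6 cm.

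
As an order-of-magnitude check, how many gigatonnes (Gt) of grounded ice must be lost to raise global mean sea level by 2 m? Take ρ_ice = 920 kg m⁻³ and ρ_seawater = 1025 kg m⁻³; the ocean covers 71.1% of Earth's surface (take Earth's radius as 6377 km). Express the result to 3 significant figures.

≈ 7.45×10^5 Gt

Required water volume = Δh × A = 2 m × 3.63×10^14 m² = 7.267×10^14 m³.
ρ_w = 1025 kg m⁻³, so the mass of water = 7.267×10^14 m³ × 1025 kg m⁻³ = 7.448×10^17 kg = 7.45×10^5 Gt (and the same mass of ice, by conservation).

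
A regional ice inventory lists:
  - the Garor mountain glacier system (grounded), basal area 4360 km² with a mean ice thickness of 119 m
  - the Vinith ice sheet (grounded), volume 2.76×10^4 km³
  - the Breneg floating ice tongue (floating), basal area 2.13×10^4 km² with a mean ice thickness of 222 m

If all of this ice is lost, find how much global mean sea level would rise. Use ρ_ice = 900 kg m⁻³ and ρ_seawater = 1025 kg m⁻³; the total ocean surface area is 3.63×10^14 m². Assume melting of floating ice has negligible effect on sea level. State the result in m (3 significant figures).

≈ 0.0680 m

Garor: ice volume = 4360 km² × 119 m = 518.8 km³; 518.8 × (900/1025) = 455.6 km³ of water.
Vinith: 2.76×10^4 km³ × (900/1025) = 2.423×10^4 km³ of water.
The Breneg floating ice tongue is floating and already displaces its own weight of water, so its melt adds essentially nothing to sea level.
Total added water ≈ 2.469×10^13 m³ over 3.63×10^14 m² → Δh = 0.0680 m.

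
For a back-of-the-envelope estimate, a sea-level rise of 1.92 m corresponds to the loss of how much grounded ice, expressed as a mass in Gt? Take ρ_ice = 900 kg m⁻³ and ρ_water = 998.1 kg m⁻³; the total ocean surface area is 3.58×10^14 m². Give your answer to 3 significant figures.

Required water volume = Δh × A = 1.92 m × 3.58×10^14 m² = 6.874×10^14 m³.
ρ_w = 998.1 kg m⁻³, so the mass of water = 6.874×10^14 m³ × 998.1 kg m⁻³ = 6.861×10^17 kg = 6.86×10^5 Gt (and the same mass of ice, by conservation).

≈ 6.86×10^5 Gt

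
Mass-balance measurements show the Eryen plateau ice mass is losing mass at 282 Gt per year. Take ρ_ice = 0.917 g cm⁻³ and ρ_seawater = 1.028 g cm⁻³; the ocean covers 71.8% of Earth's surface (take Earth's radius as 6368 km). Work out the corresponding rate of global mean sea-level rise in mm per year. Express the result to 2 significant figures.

≈ 0.75 mm/yr

ρ_w = 1.028 g cm⁻³ = 1028 kg m⁻³. Annual water volume added = 282 Gt / ρ_w = 2.820×10^14 kg / 1028 kg m⁻³ = 2.743×10^11 m³.
Δh per year = 2.743×10^11 / 3.66×10^14 = 7.50×10^-4 m = 0.75 mm.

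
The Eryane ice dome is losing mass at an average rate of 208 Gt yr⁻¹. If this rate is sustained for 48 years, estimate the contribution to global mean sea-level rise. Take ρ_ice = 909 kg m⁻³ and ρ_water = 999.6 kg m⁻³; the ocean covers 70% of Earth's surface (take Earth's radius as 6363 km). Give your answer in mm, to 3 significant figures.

≈ 28.0 mm

Total mass lost = 208 Gt/yr × 48 yr = 9984 Gt = 9.984×10^15 kg.
ρ_w = 999.6 kg m⁻³, so water volume = 9.984×10^15 / 999.6 = 9.988×10^12 m³.
Δh = 9.988×10^12 / 3.56×10^14 = 0.0280 m = 28.0 mm.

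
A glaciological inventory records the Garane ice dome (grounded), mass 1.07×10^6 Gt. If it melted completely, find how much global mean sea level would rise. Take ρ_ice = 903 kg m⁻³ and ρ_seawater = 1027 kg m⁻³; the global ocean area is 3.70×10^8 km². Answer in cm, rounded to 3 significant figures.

Garane: 1.07×10^6 Gt = 1.070×10^18 kg; dividing by ρ_w = 1027 kg m⁻³ gives 1.042×10^15 m³ of water.
Spread over 3.70×10^14 m² of ocean, Δh = 1.042×10^15 / 3.70×10^14 = 2.82 m = 282 cm.

≈ 282 cm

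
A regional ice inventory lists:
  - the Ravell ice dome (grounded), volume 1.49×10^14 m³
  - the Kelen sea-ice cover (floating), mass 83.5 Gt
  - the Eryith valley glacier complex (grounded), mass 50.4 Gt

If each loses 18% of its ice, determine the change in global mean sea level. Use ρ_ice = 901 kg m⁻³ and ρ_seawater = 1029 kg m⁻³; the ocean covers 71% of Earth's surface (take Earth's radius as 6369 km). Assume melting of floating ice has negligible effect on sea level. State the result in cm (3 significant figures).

Ravell: 0.18 × 1.49×10^14 m³ × (901/1029) = 2.348×10^13 m³ of water.
The Kelen sea-ice cover is floating and already displaces its own weight of water, so its melt adds essentially nothing to sea level.
Eryith: 0.18 × 50.4 Gt = 9.072×10^12 kg; dividing by ρ_w = 1029 kg m⁻³ gives 8.816×10^9 m³ of water.
Total added water ≈ 2.349×10^13 m³ over 3.62×10^14 m² → Δh = 0.0649 m = 6.49 cm.

≈ 6.49 cm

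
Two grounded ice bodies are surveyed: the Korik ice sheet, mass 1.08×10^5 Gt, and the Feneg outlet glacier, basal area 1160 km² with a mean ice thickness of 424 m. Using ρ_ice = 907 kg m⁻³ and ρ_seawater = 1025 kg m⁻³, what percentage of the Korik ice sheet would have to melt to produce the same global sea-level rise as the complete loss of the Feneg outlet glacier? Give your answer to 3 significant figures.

≈ 0.413 %

Equal sea-level rise means equal mass of meltwater, i.e. equal mass of ice lost.
Ice mass of Feneg: 4.461×10^14 kg; ice mass of Korik: 1.080×10^17 kg.
Fraction required = 4.461×10^14 / 1.080×10^17 = 4.13×10^-3 → 0.413 %.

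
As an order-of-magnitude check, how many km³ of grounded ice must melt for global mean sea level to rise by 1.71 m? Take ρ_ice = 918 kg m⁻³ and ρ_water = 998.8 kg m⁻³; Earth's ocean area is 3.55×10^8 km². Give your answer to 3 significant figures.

Required water volume = Δh × A = 1.71 m × 3.55×10^14 m² = 6.070×10^14 m³ = 6.070×10^5 km³.
Ice volume = water volume × ρ_w/ρ_ice = 6.070×10^5 × 998.8/918 = 6.60×10^5 km³.

≈ 6.60×10^5 km³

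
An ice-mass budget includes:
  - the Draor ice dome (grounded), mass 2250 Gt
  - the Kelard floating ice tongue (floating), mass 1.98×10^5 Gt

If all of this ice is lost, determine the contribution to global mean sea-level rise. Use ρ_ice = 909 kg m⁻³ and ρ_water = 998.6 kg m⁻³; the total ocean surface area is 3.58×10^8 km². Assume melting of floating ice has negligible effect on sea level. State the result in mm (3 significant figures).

Draor: 2250 Gt = 2.250×10^15 kg; dividing by ρ_w = 998.6 kg m⁻³ gives 2.253×10^12 m³ of water.
The Kelard floating ice tongue is floating and already displaces its own weight of water, so its melt adds essentially nothing to sea level.
Total added water ≈ 2.253×10^12 m³ over 3.58×10^14 m² → Δh = 6.29×10^-3 m = 6.29 mm.

≈ 6.29 mm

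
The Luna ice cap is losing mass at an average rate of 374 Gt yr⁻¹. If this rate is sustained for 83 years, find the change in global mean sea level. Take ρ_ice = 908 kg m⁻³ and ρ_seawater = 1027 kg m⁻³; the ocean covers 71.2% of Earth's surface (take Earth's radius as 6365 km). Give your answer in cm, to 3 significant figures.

Total mass lost = 374 Gt/yr × 83 yr = 3.104×10^4 Gt = 3.104×10^16 kg.
ρ_w = 1027 kg m⁻³, so water volume = 3.104×10^16 / 1027 = 3.023×10^13 m³.
Δh = 3.023×10^13 / 3.62×10^14 = 0.0834 m = 8.34 cm.

≈ 8.34 cm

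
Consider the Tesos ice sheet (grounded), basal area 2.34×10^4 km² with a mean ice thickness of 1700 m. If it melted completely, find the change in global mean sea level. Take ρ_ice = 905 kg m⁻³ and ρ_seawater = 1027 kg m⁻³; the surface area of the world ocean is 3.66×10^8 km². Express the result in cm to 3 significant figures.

Tesos: ice volume = 2.34×10^4 km² × 1700 m = 3.978×10^4 km³; 3.978×10^4 × (905/1027) = 3.505×10^4 km³ of water.
Spread over 3.66×10^14 m² of ocean, Δh = 3.505×10^13 / 3.66×10^14 = 0.0958 m = 9.58 cm.

≈ 9.58 cm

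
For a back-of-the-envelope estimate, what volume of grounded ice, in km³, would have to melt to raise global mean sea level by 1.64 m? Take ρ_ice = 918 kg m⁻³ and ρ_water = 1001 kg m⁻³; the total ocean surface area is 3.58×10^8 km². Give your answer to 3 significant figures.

≈ 6.40×10^5 km³

Required water volume = Δh × A = 1.64 m × 3.58×10^14 m² = 5.871×10^14 m³ = 5.871×10^5 km³.
Ice volume = water volume × ρ_w/ρ_ice = 5.871×10^5 × 1001/918 = 6.40×10^5 km³.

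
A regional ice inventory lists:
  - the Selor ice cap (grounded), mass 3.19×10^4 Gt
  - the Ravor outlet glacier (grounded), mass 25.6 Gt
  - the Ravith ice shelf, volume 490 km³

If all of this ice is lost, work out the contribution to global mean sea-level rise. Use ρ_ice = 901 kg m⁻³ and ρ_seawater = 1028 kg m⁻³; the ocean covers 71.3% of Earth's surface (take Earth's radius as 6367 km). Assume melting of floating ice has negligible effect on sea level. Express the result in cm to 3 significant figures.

Selor: 3.19×10^4 Gt = 3.190×10^16 kg; dividing by ρ_w = 1028 kg m⁻³ gives 3.103×10^13 m³ of water.
Ravor: 25.6 Gt = 2.560×10^13 kg; dividing by ρ_w = 1028 kg m⁻³ gives 2.490×10^10 m³ of water.
The Ravith ice shelf is floating and already displaces its own weight of water, so its melt adds essentially nothing to sea level.
Total added water ≈ 3.106×10^13 m³ over 3.63×10^14 m² → Δh = 0.0855 m = 8.55 cm.

≈ 8.55 cm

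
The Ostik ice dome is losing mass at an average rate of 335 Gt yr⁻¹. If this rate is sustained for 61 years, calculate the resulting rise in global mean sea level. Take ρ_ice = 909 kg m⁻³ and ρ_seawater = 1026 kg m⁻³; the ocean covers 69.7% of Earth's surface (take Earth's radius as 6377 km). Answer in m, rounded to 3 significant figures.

Total mass lost = 335 Gt/yr × 61 yr = 2.044×10^4 Gt = 2.044×10^16 kg.
ρ_w = 1026 kg m⁻³, so water volume = 2.044×10^16 / 1026 = 1.992×10^13 m³.
Δh = 1.992×10^13 / 3.56×10^14 = 0.0559 m.

≈ 0.0559 m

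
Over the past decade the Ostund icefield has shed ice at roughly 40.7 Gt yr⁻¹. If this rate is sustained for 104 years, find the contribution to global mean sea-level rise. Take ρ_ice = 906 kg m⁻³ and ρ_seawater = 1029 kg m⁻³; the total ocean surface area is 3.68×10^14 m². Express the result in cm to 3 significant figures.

Total mass lost = 40.7 Gt/yr × 104 yr = 4233 Gt = 4.233×10^15 kg.
ρ_w = 1029 kg m⁻³, so water volume = 4.233×10^15 / 1029 = 4.114×10^12 m³.
Δh = 4.114×10^12 / 3.68×10^14 = 0.0112 m = 1.12 cm.

≈ 1.12 cm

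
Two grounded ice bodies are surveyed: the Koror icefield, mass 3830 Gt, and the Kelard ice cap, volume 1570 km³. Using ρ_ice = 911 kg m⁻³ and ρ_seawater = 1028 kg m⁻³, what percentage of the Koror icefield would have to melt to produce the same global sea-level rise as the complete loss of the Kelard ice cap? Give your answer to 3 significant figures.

≈ 37.3 %

Equal sea-level rise means equal mass of meltwater, i.e. equal mass of ice lost.
Ice mass of Kelard: 1.430×10^15 kg; ice mass of Koror: 3.830×10^15 kg.
Fraction required = 1.430×10^15 / 3.830×10^15 = 0.373 → 37.3 %.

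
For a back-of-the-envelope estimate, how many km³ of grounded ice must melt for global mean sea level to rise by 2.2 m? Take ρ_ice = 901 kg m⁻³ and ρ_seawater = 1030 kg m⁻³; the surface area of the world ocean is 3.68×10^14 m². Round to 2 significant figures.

≈ 9.3×10^5 km³

Required water volume = Δh × A = 2.2 m × 3.68×10^14 m² = 8.096×10^14 m³ = 8.096×10^5 km³.
Ice volume = water volume × ρ_w/ρ_ice = 8.096×10^5 × 1030/901 = 9.3×10^5 km³.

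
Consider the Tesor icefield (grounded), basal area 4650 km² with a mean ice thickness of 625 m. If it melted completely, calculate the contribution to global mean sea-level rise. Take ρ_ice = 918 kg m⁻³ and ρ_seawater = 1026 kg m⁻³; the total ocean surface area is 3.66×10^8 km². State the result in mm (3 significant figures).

Tesor: ice volume = 4650 km² × 625 m = 2906 km³; 2906 × (918/1026) = 2600 km³ of water.
Spread over 3.66×10^14 m² of ocean, Δh = 2.600×10^12 / 3.66×10^14 = 7.10×10^-3 m = 7.10 mm.

≈ 7.10 mm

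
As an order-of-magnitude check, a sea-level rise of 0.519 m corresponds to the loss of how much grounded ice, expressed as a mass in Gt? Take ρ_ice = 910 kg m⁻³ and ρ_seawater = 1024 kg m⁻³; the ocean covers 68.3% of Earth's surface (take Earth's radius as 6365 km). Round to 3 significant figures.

Required water volume = Δh × A = 0.519 m × 3.48×10^14 m² = 1.805×10^14 m³.
ρ_w = 1024 kg m⁻³, so the mass of water = 1.805×10^14 m³ × 1024 kg m⁻³ = 1.848×10^17 kg = 1.85×10^5 Gt (and the same mass of ice, by conservation).

≈ 1.85×10^5 Gt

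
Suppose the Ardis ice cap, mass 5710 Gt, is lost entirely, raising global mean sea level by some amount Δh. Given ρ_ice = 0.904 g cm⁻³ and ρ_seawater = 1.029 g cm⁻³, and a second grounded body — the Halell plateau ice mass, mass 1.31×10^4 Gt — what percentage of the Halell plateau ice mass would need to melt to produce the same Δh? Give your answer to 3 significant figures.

≈ 43.6 %

Equal sea-level rise means equal mass of meltwater, i.e. equal mass of ice lost.
Ice mass of Ardis: 5.710×10^15 kg; ice mass of Halell: 1.310×10^16 kg.
Fraction required = 5.710×10^15 / 1.310×10^16 = 0.436 → 43.6 %.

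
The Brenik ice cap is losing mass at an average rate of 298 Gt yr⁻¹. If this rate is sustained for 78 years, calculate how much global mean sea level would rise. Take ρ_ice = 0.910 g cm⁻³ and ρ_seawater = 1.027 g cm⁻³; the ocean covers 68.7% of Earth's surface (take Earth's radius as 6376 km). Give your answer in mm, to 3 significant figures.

Total mass lost = 298 Gt/yr × 78 yr = 2.324×10^4 Gt = 2.324×10^16 kg.
ρ_w = 1.027 g cm⁻³ = 1027 kg m⁻³, so water volume = 2.324×10^16 / 1027 = 2.263×10^13 m³.
Δh = 2.263×10^13 / 3.51×10^14 = 0.0645 m = 64.5 mm.

≈ 64.5 mm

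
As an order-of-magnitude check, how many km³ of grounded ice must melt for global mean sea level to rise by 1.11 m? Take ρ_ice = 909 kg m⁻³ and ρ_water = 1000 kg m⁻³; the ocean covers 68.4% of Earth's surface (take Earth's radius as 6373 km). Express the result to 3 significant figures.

≈ 4.26×10^5 km³

Required water volume = Δh × A = 1.11 m × 3.49×10^14 m² = 3.875×10^14 m³ = 3.875×10^5 km³.
Ice volume = water volume × ρ_w/ρ_ice = 3.875×10^5 × 1000/909 = 4.26×10^5 km³.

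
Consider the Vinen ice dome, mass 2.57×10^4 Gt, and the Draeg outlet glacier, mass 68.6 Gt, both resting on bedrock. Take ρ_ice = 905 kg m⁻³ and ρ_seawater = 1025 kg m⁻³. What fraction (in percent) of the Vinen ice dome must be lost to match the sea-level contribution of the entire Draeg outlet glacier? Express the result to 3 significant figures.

Equal sea-level rise means equal mass of meltwater, i.e. equal mass of ice lost.
Ice mass of Draeg: 6.860×10^13 kg; ice mass of Vinen: 2.570×10^16 kg.
Fraction required = 6.860×10^13 / 2.570×10^16 = 2.67×10^-3 → 0.267 %.

≈ 0.267 %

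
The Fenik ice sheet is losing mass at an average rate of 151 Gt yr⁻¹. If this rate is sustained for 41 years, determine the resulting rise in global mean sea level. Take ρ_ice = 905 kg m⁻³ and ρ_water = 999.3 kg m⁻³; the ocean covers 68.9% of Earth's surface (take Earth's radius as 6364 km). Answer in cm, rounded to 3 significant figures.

≈ 1.77 cm

Total mass lost = 151 Gt/yr × 41 yr = 6191 Gt = 6.191×10^15 kg.
ρ_w = 999.3 kg m⁻³, so water volume = 6.191×10^15 / 999.3 = 6.195×10^12 m³.
Δh = 6.195×10^12 / 3.51×10^14 = 0.0177 m = 1.77 cm.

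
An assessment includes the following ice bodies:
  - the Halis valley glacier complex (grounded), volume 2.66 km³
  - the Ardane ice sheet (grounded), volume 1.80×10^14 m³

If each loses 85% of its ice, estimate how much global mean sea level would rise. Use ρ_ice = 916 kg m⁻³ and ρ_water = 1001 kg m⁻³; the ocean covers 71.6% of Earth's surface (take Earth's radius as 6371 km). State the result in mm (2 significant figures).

≈ 380 mm

Halis: 0.85 × 2.66 km³ × (916/1001) = 2.069 km³ of water.
Ardane: 0.85 × 1.80×10^14 m³ × (916/1001) = 1.400×10^14 m³ of water.
Total added water ≈ 1.400×10^14 m³ over 3.65×10^14 m² → Δh = 0.383 m = 380 mm.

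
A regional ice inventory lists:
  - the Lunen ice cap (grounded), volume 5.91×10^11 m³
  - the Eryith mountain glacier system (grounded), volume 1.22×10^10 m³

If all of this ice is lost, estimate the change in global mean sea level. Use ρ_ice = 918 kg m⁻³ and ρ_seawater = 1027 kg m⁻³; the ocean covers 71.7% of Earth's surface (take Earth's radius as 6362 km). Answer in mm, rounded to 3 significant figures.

≈ 1.48 mm

Lunen: 5.91×10^11 m³ × (918/1027) = 5.283×10^11 m³ of water.
Eryith: 1.22×10^10 m³ × (918/1027) = 1.091×10^10 m³ of water.
Total added water ≈ 5.392×10^11 m³ over 3.65×10^14 m² → Δh = 1.48×10^-3 m = 1.48 mm.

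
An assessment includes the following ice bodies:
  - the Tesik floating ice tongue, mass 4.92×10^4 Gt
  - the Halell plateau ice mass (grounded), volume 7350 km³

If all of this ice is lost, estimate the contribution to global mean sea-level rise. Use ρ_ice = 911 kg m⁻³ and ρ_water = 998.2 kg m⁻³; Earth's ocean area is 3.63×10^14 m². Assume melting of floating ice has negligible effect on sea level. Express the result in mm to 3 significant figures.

≈ 18.5 mm

The Tesik floating ice tongue is floating and already displaces its own weight of water, so its melt adds essentially nothing to sea level.
Halell: 7350 km³ × (911/998.2) = 6708 km³ of water.
Total added water ≈ 6.708×10^12 m³ over 3.63×10^14 m² → Δh = 0.0185 m = 18.5 mm.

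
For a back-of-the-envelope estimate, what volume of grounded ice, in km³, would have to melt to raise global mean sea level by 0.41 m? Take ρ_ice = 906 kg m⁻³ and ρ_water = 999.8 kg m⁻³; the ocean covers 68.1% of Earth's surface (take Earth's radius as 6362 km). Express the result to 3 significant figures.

Required water volume = Δh × A = 0.41 m × 3.46×10^14 m² = 1.420×10^14 m³ = 1.420×10^5 km³.
Ice volume = water volume × ρ_w/ρ_ice = 1.420×10^5 × 999.8/906 = 1.57×10^5 km³.

≈ 1.57×10^5 km³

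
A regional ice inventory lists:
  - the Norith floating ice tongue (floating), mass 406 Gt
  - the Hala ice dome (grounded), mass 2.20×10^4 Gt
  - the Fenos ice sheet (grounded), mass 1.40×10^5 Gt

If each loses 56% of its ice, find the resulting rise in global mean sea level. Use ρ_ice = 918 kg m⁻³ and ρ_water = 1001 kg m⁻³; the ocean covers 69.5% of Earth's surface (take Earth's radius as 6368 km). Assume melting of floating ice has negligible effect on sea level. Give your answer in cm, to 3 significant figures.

≈ 25.6 cm

The Norith floating ice tongue is floating and already displaces its own weight of water, so its melt adds essentially nothing to sea level.
Hala: 0.56 × 2.20×10^4 Gt = 1.232×10^16 kg; dividing by ρ_w = 1001 kg m⁻³ gives 1.231×10^13 m³ of water.
Fenos: 0.56 × 1.40×10^5 Gt = 7.840×10^16 kg; dividing by ρ_w = 1001 kg m⁻³ gives 7.832×10^13 m³ of water.
Total added water ≈ 9.063×10^13 m³ over 3.54×10^14 m² → Δh = 0.256 m = 25.6 cm.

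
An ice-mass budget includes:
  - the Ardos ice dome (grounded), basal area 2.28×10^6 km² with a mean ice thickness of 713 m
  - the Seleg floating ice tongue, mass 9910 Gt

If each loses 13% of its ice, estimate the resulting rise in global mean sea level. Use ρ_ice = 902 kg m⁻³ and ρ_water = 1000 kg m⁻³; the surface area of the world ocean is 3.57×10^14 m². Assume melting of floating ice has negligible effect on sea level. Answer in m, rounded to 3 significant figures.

≈ 0.534 m

Ardos: ice volume = 2.28×10^6 km² × 713 m = 1.626×10^6 km³; 0.13 × 1.626×10^6 × (902/1000) = 1.906×10^5 km³ of water.
The Seleg floating ice tongue is floating and already displaces its own weight of water, so its melt adds essentially nothing to sea level.
Total added water ≈ 1.906×10^14 m³ over 3.57×10^14 m² → Δh = 0.534 m.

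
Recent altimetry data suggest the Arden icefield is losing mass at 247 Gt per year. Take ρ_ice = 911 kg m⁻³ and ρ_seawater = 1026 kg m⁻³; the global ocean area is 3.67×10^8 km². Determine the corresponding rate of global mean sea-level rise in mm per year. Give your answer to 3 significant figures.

ρ_w = 1026 kg m⁻³. Annual water volume added = 247 Gt / ρ_w = 2.470×10^14 kg / 1026 kg m⁻³ = 2.407×10^11 m³.
Δh per year = 2.407×10^11 / 3.67×10^14 = 6.56×10^-4 m = 0.656 mm.

≈ 0.656 mm/yr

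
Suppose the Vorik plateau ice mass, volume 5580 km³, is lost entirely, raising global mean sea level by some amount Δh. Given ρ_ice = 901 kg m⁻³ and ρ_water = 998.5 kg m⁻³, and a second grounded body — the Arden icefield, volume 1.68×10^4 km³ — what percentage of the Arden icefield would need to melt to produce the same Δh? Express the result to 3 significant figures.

Equal sea-level rise means equal mass of meltwater, i.e. equal mass of ice lost.
Ice mass of Vorik: 5.028×10^15 kg; ice mass of Arden: 1.514×10^16 kg.
Fraction required = 5.028×10^15 / 1.514×10^16 = 0.332 → 33.2 %.

≈ 33.2 %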